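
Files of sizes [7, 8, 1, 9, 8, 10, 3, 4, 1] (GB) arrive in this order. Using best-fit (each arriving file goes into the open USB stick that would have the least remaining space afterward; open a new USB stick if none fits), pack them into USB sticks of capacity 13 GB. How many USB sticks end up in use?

5

  7 → USB stick 1 (new)  [load 7/13]
  8 → USB stick 2 (new)  [load 8/13]
  1 → USB stick 2  [load 9/13]
  9 → USB stick 3 (new)  [load 9/13]
  8 → USB stick 4 (new)  [load 8/13]
  10 → USB stick 5 (new)  [load 10/13]
  3 → USB stick 5  [load 13/13]
  4 → USB stick 2  [load 13/13]
  1 → USB stick 3  [load 10/13]
5 USB sticks opened.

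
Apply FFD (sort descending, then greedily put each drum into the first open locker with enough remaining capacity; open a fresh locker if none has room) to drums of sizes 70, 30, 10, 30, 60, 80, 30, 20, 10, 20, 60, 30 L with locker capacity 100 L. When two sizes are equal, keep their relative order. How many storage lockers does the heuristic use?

5

Sorted descending: 80, 70, 60, 60, 30, 30, 30, 30, 20, 20, 10, 10.
  80 → locker 1 (new)  [load 80/100]
  70 → locker 2 (new)  [load 70/100]
  60 → locker 3 (new)  [load 60/100]
  60 → locker 4 (new)  [load 60/100]
  30 → locker 2  [load 100/100]
  30 → locker 3  [load 90/100]
  30 → locker 4  [load 90/100]
  30 → locker 5 (new)  [load 30/100]
  20 → locker 1  [load 100/100]
  20 → locker 5  [load 50/100]
  10 → locker 3  [load 100/100]
  10 → locker 4  [load 100/100]
5 storage lockers opened.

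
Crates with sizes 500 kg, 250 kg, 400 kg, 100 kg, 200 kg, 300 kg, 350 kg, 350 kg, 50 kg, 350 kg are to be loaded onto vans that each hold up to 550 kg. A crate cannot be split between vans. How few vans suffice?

Total = 500 + 400 + 350 + 350 + 350 + 300 + 250 + 200 + 100 + 50 = 2850 kg.
Lower bound: ⌈2850/550⌉ = 6 vans.
A packing using 6 vans:
  van 1: 500 + 50 = 550
  van 2: 400 + 100 = 500
  van 3: 350 + 200 = 550
  van 4: 350 = 350
  van 5: 350 = 350
  van 6: 300 + 250 = 550
This matches the lower bound, so 6 is optimal.

6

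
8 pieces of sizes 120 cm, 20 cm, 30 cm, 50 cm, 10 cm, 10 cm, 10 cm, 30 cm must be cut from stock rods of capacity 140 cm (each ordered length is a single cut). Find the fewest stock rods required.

2

Total = 120 + 50 + 30 + 30 + 20 + 10 + 10 + 10 = 280 cm.
Lower bound: ⌈280/140⌉ = 2 stock rods.
A packing using 2 stock rods:
  stock rod 1: 120 + 20 = 140
  stock rod 2: 50 + 30 + 30 + 10 + 10 + 10 = 140
This matches the lower bound, so 2 is optimal.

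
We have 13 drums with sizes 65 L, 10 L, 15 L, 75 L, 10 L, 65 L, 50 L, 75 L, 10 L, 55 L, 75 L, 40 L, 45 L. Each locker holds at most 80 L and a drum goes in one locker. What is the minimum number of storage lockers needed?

9

Total = 75 + 75 + 75 + 65 + 65 + 55 + 50 + 45 + 40 + 15 + 10 + 10 + 10 = 590 L.
Lower bound: ⌈590/80⌉ = 8 storage lockers.
A packing using 9 storage lockers:
  locker 1: 75 = 75
  locker 2: 75 = 75
  locker 3: 75 = 75
  locker 4: 65 + 15 = 80
  locker 5: 65 + 10 = 75
  locker 6: 55 + 10 + 10 = 75
  locker 7: 50 = 50
  locker 8: 45 = 45
  locker 9: 40 = 40
No arrangement into 8 storage lockers stays within capacity, so 9 is optimal.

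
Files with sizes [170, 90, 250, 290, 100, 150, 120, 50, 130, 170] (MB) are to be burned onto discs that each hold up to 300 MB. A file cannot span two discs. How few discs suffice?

Total = 290 + 250 + 170 + 170 + 150 + 130 + 120 + 100 + 90 + 50 = 1520 MB.
Lower bound: ⌈1520/300⌉ = 6 discs.
A packing using 6 discs:
  disc 1: 290 = 290
  disc 2: 250 + 50 = 300
  disc 3: 170 + 130 = 300
  disc 4: 170 + 120 = 290
  disc 5: 150 + 100 = 250
  disc 6: 90 = 90
This matches the lower bound, so 6 is optimal.

6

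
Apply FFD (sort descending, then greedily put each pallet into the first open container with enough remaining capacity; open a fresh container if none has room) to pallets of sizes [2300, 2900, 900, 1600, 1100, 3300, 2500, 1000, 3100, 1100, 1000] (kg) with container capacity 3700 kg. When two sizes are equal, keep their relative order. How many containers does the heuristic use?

Sorted descending: 3300, 3100, 2900, 2500, 2300, 1600, 1100, 1100, 1000, 1000, 900.
  3300 → container 1 (new)  [load 3300/3700]
  3100 → container 2 (new)  [load 3100/3700]
  2900 → container 3 (new)  [load 2900/3700]
  2500 → container 4 (new)  [load 2500/3700]
  2300 → container 5 (new)  [load 2300/3700]
  1600 → container 6 (new)  [load 1600/3700]
  1100 → container 4  [load 3600/3700]
  1100 → container 5  [load 3400/3700]
  1000 → container 6  [load 2600/3700]
  1000 → container 6  [load 3600/3700]
  900 → container 7 (new)  [load 900/3700]
7 containers opened.

7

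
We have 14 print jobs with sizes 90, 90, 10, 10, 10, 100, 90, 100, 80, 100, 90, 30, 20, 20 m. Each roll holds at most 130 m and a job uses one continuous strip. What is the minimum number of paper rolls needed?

Total = 100 + 100 + 100 + 90 + 90 + 90 + 90 + 80 + 30 + 20 + 20 + 10 + 10 + 10 = 840 m.
Lower bound: ⌈840/130⌉ = 7 paper rolls.
Also, 8 print jobs each exceed 65 m, and no two of those can share a roll, so at least 8 paper rolls are needed.
A packing using 8 paper rolls:
  roll 1: 100 + 30 = 130
  roll 2: 100 + 20 + 10 = 130
  roll 3: 100 + 20 + 10 = 130
  roll 4: 90 + 10 = 100
  roll 5: 90 = 90
  roll 6: 90 = 90
  roll 7: 90 = 90
  roll 8: 80 = 80
This matches the lower bound, so 8 is optimal.

8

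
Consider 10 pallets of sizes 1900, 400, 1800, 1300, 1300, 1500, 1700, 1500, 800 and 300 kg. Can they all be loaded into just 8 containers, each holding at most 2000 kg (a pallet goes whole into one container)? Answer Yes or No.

Yes

A valid assignment using 8 containers:
  container 1: 1900 = 1900
  container 2: 1800 = 1800
  container 3: 1700 + 300 = 2000
  container 4: 1500 + 400 = 1900
  container 5: 1500 = 1500
  container 6: 1300 = 1300
  container 7: 1300 = 1300
  container 8: 800 = 800
Every load is within 2000 kg, so 8 containers suffice.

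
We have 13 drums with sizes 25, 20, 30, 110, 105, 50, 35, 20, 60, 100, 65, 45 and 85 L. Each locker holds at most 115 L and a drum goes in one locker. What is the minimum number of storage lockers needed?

Total = 110 + 105 + 100 + 85 + 65 + 60 + 50 + 45 + 35 + 30 + 25 + 20 + 20 = 750 L.
Lower bound: ⌈750/115⌉ = 7 storage lockers.
A packing using 7 storage lockers:
  locker 1: 110 = 110
  locker 2: 105 = 105
  locker 3: 100 = 100
  locker 4: 85 + 30 = 115
  locker 5: 65 + 50 = 115
  locker 6: 60 + 45 = 105
  locker 7: 35 + 25 + 20 + 20 = 100
This matches the lower bound, so 7 is optimal.

7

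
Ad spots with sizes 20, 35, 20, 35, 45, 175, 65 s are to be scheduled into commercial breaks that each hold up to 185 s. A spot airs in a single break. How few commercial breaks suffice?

Total = 175 + 65 + 45 + 35 + 35 + 20 + 20 = 395 s.
Lower bound: ⌈395/185⌉ = 3 commercial breaks.
A packing using 3 commercial breaks:
  break 1: 175 = 175
  break 2: 65 + 45 + 35 + 35 = 180
  break 3: 20 + 20 = 40
This matches the lower bound, so 3 is optimal.

3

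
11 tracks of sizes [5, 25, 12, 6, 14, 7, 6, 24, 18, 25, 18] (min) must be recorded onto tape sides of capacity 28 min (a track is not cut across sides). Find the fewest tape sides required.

7

Total = 25 + 25 + 24 + 18 + 18 + 14 + 12 + 7 + 6 + 6 + 5 = 160 min.
Lower bound: ⌈160/28⌉ = 6 tape sides.
A packing using 7 tape sides:
  side 1: 25 = 25
  side 2: 25 = 25
  side 3: 24 = 24
  side 4: 18 + 7 = 25
  side 5: 18 + 6 = 24
  side 6: 14 + 12 = 26
  side 7: 6 + 5 = 11
No arrangement into 6 tape sides stays within capacity, so 7 is optimal.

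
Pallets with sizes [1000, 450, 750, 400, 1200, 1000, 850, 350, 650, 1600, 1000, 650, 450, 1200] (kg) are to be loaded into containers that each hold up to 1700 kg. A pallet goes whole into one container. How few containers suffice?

Total = 1600 + 1200 + 1200 + 1000 + 1000 + 1000 + 850 + 750 + 650 + 650 + 450 + 450 + 400 + 350 = 11550 kg.
Lower bound: ⌈11550/1700⌉ = 7 containers.
A packing using 8 containers:
  container 1: 1600 = 1600
  container 2: 1200 + 450 = 1650
  container 3: 1200 + 450 = 1650
  container 4: 1000 + 650 = 1650
  container 5: 1000 + 650 = 1650
  container 6: 1000 + 400 = 1400
  container 7: 850 + 750 = 1600
  container 8: 350 = 350
No arrangement into 7 containers stays within capacity, so 8 is optimal.

8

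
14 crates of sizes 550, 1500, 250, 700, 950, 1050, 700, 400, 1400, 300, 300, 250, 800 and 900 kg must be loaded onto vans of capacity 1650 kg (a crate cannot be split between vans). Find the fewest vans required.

Total = 1500 + 1400 + 1050 + 950 + 900 + 800 + 700 + 700 + 550 + 400 + 300 + 300 + 250 + 250 = 10050 kg.
Lower bound: ⌈10050/1650⌉ = 7 vans.
A packing using 7 vans:
  van 1: 1500 = 1500
  van 2: 1400 + 250 = 1650
  van 3: 1050 + 550 = 1600
  van 4: 950 + 700 = 1650
  van 5: 900 + 700 = 1600
  van 6: 800 + 400 + 300 = 1500
  van 7: 300 + 250 = 550
This matches the lower bound, so 7 is optimal.

7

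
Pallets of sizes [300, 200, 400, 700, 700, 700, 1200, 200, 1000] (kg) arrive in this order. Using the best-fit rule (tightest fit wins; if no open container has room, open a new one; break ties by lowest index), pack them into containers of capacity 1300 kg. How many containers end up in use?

  300 → container 1 (new)  [load 300/1300]
  200 → container 1  [load 500/1300]
  400 → container 1  [load 900/1300]
  700 → container 2 (new)  [load 700/1300]
  700 → container 3 (new)  [load 700/1300]
  700 → container 4 (new)  [load 700/1300]
  1200 → container 5 (new)  [load 1200/1300]
  200 → container 1  [load 1100/1300]
  1000 → container 6 (new)  [load 1000/1300]
6 containers opened.

6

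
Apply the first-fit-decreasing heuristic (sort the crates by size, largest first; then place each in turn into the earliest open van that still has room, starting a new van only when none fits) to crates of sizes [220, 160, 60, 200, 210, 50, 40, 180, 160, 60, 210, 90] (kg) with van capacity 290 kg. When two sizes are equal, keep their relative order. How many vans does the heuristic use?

7

Sorted descending: 220, 210, 210, 200, 180, 160, 160, 90, 60, 60, 50, 40.
  220 → van 1 (new)  [load 220/290]
  210 → van 2 (new)  [load 210/290]
  210 → van 3 (new)  [load 210/290]
  200 → van 4 (new)  [load 200/290]
  180 → van 5 (new)  [load 180/290]
  160 → van 6 (new)  [load 160/290]
  160 → van 7 (new)  [load 160/290]
  90 → van 4  [load 290/290]
  60 → van 1  [load 280/290]
  60 → van 2  [load 270/290]
  50 → van 3  [load 260/290]
  40 → van 5  [load 220/290]
7 vans opened.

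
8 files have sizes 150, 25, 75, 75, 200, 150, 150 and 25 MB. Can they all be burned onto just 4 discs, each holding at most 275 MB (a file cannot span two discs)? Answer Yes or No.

A valid assignment using 4 discs:
  disc 1: 200 + 75 = 275
  disc 2: 150 + 75 + 25 + 25 = 275
  disc 3: 150 = 150
  disc 4: 150 = 150
Every load is within 275 MB, so 4 discs suffice.

Yes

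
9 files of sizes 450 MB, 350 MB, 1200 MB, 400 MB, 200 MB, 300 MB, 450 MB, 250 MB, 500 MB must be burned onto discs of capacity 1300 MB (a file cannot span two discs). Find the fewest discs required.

Total = 1200 + 500 + 450 + 450 + 400 + 350 + 300 + 250 + 200 = 4100 MB.
Lower bound: ⌈4100/1300⌉ = 4 discs.
A packing using 4 discs:
  disc 1: 1200 = 1200
  disc 2: 500 + 450 + 350 = 1300
  disc 3: 450 + 400 + 300 = 1150
  disc 4: 250 + 200 = 450
This matches the lower bound, so 4 is optimal.

4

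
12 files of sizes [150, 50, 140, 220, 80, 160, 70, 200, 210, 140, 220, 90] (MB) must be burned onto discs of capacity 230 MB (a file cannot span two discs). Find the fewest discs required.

8

Total = 220 + 220 + 210 + 200 + 160 + 150 + 140 + 140 + 90 + 80 + 70 + 50 = 1730 MB.
Lower bound: ⌈1730/230⌉ = 8 discs.
A packing using 8 discs:
  disc 1: 220 = 220
  disc 2: 220 = 220
  disc 3: 210 = 210
  disc 4: 200 = 200
  disc 5: 160 + 70 = 230
  disc 6: 150 + 80 = 230
  disc 7: 140 + 90 = 230
  disc 8: 140 + 50 = 190
This matches the lower bound, so 8 is optimal.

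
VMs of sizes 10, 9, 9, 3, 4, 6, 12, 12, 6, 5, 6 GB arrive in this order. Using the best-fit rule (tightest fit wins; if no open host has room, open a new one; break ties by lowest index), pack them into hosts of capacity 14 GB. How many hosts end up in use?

  10 → host 1 (new)  [load 10/14]
  9 → host 2 (new)  [load 9/14]
  9 → host 3 (new)  [load 9/14]
  3 → host 1  [load 13/14]
  4 → host 2  [load 13/14]
  6 → host 4 (new)  [load 6/14]
  12 → host 5 (new)  [load 12/14]
  12 → host 6 (new)  [load 12/14]
  6 → host 4  [load 12/14]
  5 → host 3  [load 14/14]
  6 → host 7 (new)  [load 6/14]
7 hosts opened.

7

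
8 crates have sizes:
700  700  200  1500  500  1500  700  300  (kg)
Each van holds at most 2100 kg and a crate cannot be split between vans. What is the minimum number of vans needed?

Total = 1500 + 1500 + 700 + 700 + 700 + 500 + 300 + 200 = 6100 kg.
Lower bound: ⌈6100/2100⌉ = 3 vans.
A packing using 3 vans:
  van 1: 1500 + 500 = 2000
  van 2: 1500 + 300 + 200 = 2000
  van 3: 700 + 700 + 700 = 2100
This matches the lower bound, so 3 is optimal.

3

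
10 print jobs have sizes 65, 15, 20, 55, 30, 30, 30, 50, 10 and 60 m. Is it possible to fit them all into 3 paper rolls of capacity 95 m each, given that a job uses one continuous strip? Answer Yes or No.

Total = 365 m; ⌈365/95⌉ = 4.
At least 4 paper rolls are required, but only 3 are allowed.

No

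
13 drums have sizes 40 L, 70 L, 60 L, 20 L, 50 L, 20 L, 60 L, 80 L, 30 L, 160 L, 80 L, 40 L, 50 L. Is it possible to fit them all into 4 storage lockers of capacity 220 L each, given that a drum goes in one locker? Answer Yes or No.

Yes

A valid assignment using 4 storage lockers:
  locker 1: 160 + 60 = 220
  locker 2: 80 + 80 + 60 = 220
  locker 3: 70 + 50 + 50 + 40 = 210
  locker 4: 40 + 30 + 20 + 20 = 110
Every load is within 220 L, so 4 storage lockers suffice.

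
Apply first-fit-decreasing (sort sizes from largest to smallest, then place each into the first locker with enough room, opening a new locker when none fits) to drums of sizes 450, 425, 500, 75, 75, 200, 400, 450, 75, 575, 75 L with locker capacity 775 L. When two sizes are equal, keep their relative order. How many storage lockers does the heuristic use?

6

Sorted descending: 575, 500, 450, 450, 425, 400, 200, 75, 75, 75, 75.
  575 → locker 1 (new)  [load 575/775]
  500 → locker 2 (new)  [load 500/775]
  450 → locker 3 (new)  [load 450/775]
  450 → locker 4 (new)  [load 450/775]
  425 → locker 5 (new)  [load 425/775]
  400 → locker 6 (new)  [load 400/775]
  200 → locker 1  [load 775/775]
  75 → locker 2  [load 575/775]
  75 → locker 2  [load 650/775]
  75 → locker 2  [load 725/775]
  75 → locker 3  [load 525/775]
6 storage lockers opened.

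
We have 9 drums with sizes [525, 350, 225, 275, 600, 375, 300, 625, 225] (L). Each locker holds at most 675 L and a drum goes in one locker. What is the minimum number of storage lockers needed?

6

Total = 625 + 600 + 525 + 375 + 350 + 300 + 275 + 225 + 225 = 3500 L.
Lower bound: ⌈3500/675⌉ = 6 storage lockers.
A packing using 6 storage lockers:
  locker 1: 625 = 625
  locker 2: 600 = 600
  locker 3: 525 = 525
  locker 4: 375 + 300 = 675
  locker 5: 350 + 275 = 625
  locker 6: 225 + 225 = 450
This matches the lower bound, so 6 is optimal.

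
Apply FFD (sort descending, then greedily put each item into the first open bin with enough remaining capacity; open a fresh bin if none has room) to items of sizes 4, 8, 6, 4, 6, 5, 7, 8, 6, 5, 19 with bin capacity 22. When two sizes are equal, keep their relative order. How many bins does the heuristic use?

Sorted descending: 19, 8, 8, 7, 6, 6, 6, 5, 5, 4, 4.
  19 → bin 1 (new)  [load 19/22]
  8 → bin 2 (new)  [load 8/22]
  8 → bin 2  [load 16/22]
  7 → bin 3 (new)  [load 7/22]
  6 → bin 2  [load 22/22]
  6 → bin 3  [load 13/22]
  6 → bin 3  [load 19/22]
  5 → bin 4 (new)  [load 5/22]
  5 → bin 4  [load 10/22]
  4 → bin 4  [load 14/22]
  4 → bin 4  [load 18/22]
4 bins opened.

4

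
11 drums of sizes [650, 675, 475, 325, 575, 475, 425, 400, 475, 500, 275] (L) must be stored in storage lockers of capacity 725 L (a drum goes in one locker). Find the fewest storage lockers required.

9

Total = 675 + 650 + 575 + 500 + 475 + 475 + 475 + 425 + 400 + 325 + 275 = 5250 L.
Lower bound: ⌈5250/725⌉ = 8 storage lockers.
Also, 9 drums each exceed 725/2 L, and no two of those can share a locker, so at least 9 storage lockers are needed.
A packing using 9 storage lockers:
  locker 1: 675 = 675
  locker 2: 650 = 650
  locker 3: 575 = 575
  locker 4: 500 = 500
  locker 5: 475 = 475
  locker 6: 475 = 475
  locker 7: 475 = 475
  locker 8: 425 + 275 = 700
  locker 9: 400 + 325 = 725
This matches the lower bound, so 9 is optimal.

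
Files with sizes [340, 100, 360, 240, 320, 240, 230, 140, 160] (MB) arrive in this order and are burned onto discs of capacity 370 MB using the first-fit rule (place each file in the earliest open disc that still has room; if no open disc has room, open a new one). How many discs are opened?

  340 → disc 1 (new)  [load 340/370]
  100 → disc 2 (new)  [load 100/370]
  360 → disc 3 (new)  [load 360/370]
  240 → disc 2  [load 340/370]
  320 → disc 4 (new)  [load 320/370]
  240 → disc 5 (new)  [load 240/370]
  230 → disc 6 (new)  [load 230/370]
  140 → disc 6  [load 370/370]
  160 → disc 7 (new)  [load 160/370]
7 discs opened.

7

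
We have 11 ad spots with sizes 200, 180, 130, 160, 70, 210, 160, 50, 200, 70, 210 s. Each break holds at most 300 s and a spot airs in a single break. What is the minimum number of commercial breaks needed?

7

Total = 210 + 210 + 200 + 200 + 180 + 160 + 160 + 130 + 70 + 70 + 50 = 1640 s.
Lower bound: ⌈1640/300⌉ = 6 commercial breaks.
Also, 7 ad spots each exceed 150 s, and no two of those can share a break, so at least 7 commercial breaks are needed.
A packing using 7 commercial breaks:
  break 1: 210 + 70 = 280
  break 2: 210 + 70 = 280
  break 3: 200 + 50 = 250
  break 4: 200 = 200
  break 5: 180 = 180
  break 6: 160 + 130 = 290
  break 7: 160 = 160
This matches the lower bound, so 7 is optimal.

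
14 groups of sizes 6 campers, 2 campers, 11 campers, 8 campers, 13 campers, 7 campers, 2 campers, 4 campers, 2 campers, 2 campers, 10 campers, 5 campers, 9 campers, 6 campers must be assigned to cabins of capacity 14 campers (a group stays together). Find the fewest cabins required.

Total = 13 + 11 + 10 + 9 + 8 + 7 + 6 + 6 + 5 + 4 + 2 + 2 + 2 + 2 = 87 campers.
Lower bound: ⌈87/14⌉ = 7 cabins.
A packing using 7 cabins:
  cabin 1: 13 = 13
  cabin 2: 11 + 2 = 13
  cabin 3: 10 + 4 = 14
  cabin 4: 9 + 5 = 14
  cabin 5: 8 + 6 = 14
  cabin 6: 7 + 6 = 13
  cabin 7: 2 + 2 + 2 = 6
This matches the lower bound, so 7 is optimal.

7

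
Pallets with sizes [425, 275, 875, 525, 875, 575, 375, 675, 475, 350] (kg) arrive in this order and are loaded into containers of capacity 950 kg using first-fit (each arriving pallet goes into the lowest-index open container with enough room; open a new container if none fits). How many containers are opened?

7

  425 → container 1 (new)  [load 425/950]
  275 → container 1  [load 700/950]
  875 → container 2 (new)  [load 875/950]
  525 → container 3 (new)  [load 525/950]
  875 → container 4 (new)  [load 875/950]
  575 → container 5 (new)  [load 575/950]
  375 → container 3  [load 900/950]
  675 → container 6 (new)  [load 675/950]
  475 → container 7 (new)  [load 475/950]
  350 → container 5  [load 925/950]
7 containers opened.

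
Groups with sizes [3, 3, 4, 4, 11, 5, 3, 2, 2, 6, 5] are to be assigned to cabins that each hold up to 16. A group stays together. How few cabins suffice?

Total = 11 + 6 + 5 + 5 + 4 + 4 + 3 + 3 + 3 + 2 + 2 = 48.
Lower bound: ⌈48/16⌉ = 3 cabins.
A packing using 3 cabins:
  cabin 1: 11 + 5 = 16
  cabin 2: 6 + 5 + 3 + 2 = 16
  cabin 3: 4 + 4 + 3 + 3 + 2 = 16
This matches the lower bound, so 3 is optimal.

3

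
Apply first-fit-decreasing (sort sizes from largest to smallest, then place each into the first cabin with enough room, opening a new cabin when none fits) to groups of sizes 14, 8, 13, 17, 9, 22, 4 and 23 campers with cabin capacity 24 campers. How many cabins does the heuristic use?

5

Sorted descending: 23, 22, 17, 14, 13, 9, 8, 4.
  23 → cabin 1 (new)  [load 23/24]
  22 → cabin 2 (new)  [load 22/24]
  17 → cabin 3 (new)  [load 17/24]
  14 → cabin 4 (new)  [load 14/24]
  13 → cabin 5 (new)  [load 13/24]
  9 → cabin 4  [load 23/24]
  8 → cabin 5  [load 21/24]
  4 → cabin 3  [load 21/24]
5 cabins opened.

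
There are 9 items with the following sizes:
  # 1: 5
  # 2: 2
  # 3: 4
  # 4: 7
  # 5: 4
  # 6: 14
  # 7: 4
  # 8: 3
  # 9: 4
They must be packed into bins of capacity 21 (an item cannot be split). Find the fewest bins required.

3

Total = 14 + 7 + 5 + 4 + 4 + 4 + 4 + 3 + 2 = 47.
Lower bound: ⌈47/21⌉ = 3 bins.
A packing using 3 bins:
  bin 1: 14 + 7 = 21
  bin 2: 5 + 4 + 4 + 4 + 4 = 21
  bin 3: 3 + 2 = 5
This matches the lower bound, so 3 is optimal.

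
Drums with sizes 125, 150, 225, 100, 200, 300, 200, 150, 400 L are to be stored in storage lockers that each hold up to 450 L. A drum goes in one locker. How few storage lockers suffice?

Total = 400 + 300 + 225 + 200 + 200 + 150 + 150 + 125 + 100 = 1850 L.
Lower bound: ⌈1850/450⌉ = 5 storage lockers.
A packing using 5 storage lockers:
  locker 1: 400 = 400
  locker 2: 300 + 150 = 450
  locker 3: 225 + 200 = 425
  locker 4: 200 + 150 + 100 = 450
  locker 5: 125 = 125
This matches the lower bound, so 5 is optimal.

5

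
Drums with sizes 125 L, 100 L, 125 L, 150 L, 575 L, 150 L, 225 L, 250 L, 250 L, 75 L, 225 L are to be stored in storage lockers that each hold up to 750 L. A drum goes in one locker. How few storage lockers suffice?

3

Total = 575 + 250 + 250 + 225 + 225 + 150 + 150 + 125 + 125 + 100 + 75 = 2250 L.
Lower bound: ⌈2250/750⌉ = 3 storage lockers.
A packing using 3 storage lockers:
  locker 1: 575 + 100 + 75 = 750
  locker 2: 250 + 250 + 125 + 125 = 750
  locker 3: 225 + 225 + 150 + 150 = 750
This matches the lower bound, so 3 is optimal.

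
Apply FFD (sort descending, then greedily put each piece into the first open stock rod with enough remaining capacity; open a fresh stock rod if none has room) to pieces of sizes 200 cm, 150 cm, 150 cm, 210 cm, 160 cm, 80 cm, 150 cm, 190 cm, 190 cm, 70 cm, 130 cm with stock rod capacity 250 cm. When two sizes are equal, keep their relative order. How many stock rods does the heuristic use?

Sorted descending: 210, 200, 190, 190, 160, 150, 150, 150, 130, 80, 70.
  210 → stock rod 1 (new)  [load 210/250]
  200 → stock rod 2 (new)  [load 200/250]
  190 → stock rod 3 (new)  [load 190/250]
  190 → stock rod 4 (new)  [load 190/250]
  160 → stock rod 5 (new)  [load 160/250]
  150 → stock rod 6 (new)  [load 150/250]
  150 → stock rod 7 (new)  [load 150/250]
  150 → stock rod 8 (new)  [load 150/250]
  130 → stock rod 9 (new)  [load 130/250]
  80 → stock rod 5  [load 240/250]
  70 → stock rod 6  [load 220/250]
9 stock rods opened.

9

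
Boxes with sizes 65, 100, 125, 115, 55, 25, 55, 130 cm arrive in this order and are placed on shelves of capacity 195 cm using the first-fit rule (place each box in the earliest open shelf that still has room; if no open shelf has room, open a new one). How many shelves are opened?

  65 → shelf 1 (new)  [load 65/195]
  100 → shelf 1  [load 165/195]
  125 → shelf 2 (new)  [load 125/195]
  115 → shelf 3 (new)  [load 115/195]
  55 → shelf 2  [load 180/195]
  25 → shelf 1  [load 190/195]
  55 → shelf 3  [load 170/195]
  130 → shelf 4 (new)  [load 130/195]
4 shelves opened.

4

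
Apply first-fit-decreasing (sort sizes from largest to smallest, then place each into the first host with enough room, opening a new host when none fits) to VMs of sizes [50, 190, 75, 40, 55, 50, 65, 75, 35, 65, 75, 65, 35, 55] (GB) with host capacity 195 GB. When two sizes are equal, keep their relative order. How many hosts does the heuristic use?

5

Sorted descending: 190, 75, 75, 75, 65, 65, 65, 55, 55, 50, 50, 40, 35, 35.
  190 → host 1 (new)  [load 190/195]
  75 → host 2 (new)  [load 75/195]
  75 → host 2  [load 150/195]
  75 → host 3 (new)  [load 75/195]
  65 → host 3  [load 140/195]
  65 → host 4 (new)  [load 65/195]
  65 → host 4  [load 130/195]
  55 → host 3  [load 195/195]
  55 → host 4  [load 185/195]
  50 → host 5 (new)  [load 50/195]
  50 → host 5  [load 100/195]
  40 → host 2  [load 190/195]
  35 → host 5  [load 135/195]
  35 → host 5  [load 170/195]
5 hosts opened.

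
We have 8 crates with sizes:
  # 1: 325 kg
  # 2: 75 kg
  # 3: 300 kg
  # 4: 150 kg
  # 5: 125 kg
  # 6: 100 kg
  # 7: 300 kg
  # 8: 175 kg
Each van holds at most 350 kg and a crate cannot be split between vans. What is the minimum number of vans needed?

Total = 325 + 300 + 300 + 175 + 150 + 125 + 100 + 75 = 1550 kg.
Lower bound: ⌈1550/350⌉ = 5 vans.
A packing using 5 vans:
  van 1: 325 = 325
  van 2: 300 = 300
  van 3: 300 = 300
  van 4: 175 + 150 = 325
  van 5: 125 + 100 + 75 = 300
This matches the lower bound, so 5 is optimal.

5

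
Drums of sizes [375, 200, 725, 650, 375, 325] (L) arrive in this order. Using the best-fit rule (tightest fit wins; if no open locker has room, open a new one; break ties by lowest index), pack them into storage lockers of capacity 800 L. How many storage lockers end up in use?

4

  375 → locker 1 (new)  [load 375/800]
  200 → locker 1  [load 575/800]
  725 → locker 2 (new)  [load 725/800]
  650 → locker 3 (new)  [load 650/800]
  375 → locker 4 (new)  [load 375/800]
  325 → locker 4  [load 700/800]
4 storage lockers opened.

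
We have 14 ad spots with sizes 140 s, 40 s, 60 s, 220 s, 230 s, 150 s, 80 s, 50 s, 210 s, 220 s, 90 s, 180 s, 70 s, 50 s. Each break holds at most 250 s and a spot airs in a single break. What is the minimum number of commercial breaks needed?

Total = 230 + 220 + 220 + 210 + 180 + 150 + 140 + 90 + 80 + 70 + 60 + 50 + 50 + 40 = 1790 s.
Lower bound: ⌈1790/250⌉ = 8 commercial breaks.
A packing using 8 commercial breaks:
  break 1: 230 = 230
  break 2: 220 = 220
  break 3: 220 = 220
  break 4: 210 + 40 = 250
  break 5: 180 + 70 = 250
  break 6: 150 + 90 = 240
  break 7: 140 + 80 = 220
  break 8: 60 + 50 + 50 = 160
This matches the lower bound, so 8 is optimal.

8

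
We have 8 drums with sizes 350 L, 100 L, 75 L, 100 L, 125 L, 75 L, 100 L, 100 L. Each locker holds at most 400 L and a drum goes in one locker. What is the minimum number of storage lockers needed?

Total = 350 + 125 + 100 + 100 + 100 + 100 + 75 + 75 = 1025 L.
Lower bound: ⌈1025/400⌉ = 3 storage lockers.
A packing using 3 storage lockers:
  locker 1: 350 = 350
  locker 2: 125 + 100 + 100 + 75 = 400
  locker 3: 100 + 100 + 75 = 275
This matches the lower bound, so 3 is optimal.

3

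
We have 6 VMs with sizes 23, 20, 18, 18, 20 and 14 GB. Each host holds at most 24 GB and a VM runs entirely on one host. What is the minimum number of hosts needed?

6

Total = 23 + 20 + 20 + 18 + 18 + 14 = 113 GB.
Lower bound: ⌈113/24⌉ = 5 hosts.
Also, 6 VMs each exceed 12 GB, and no two of those can share a host, so at least 6 hosts are needed.
A packing using 6 hosts:
  host 1: 23 = 23
  host 2: 20 = 20
  host 3: 20 = 20
  host 4: 18 = 18
  host 5: 18 = 18
  host 6: 14 = 14
This matches the lower bound, so 6 is optimal.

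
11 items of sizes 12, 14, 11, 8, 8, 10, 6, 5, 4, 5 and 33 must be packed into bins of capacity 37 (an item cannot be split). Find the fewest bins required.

4

Total = 33 + 14 + 12 + 11 + 10 + 8 + 8 + 6 + 5 + 5 + 4 = 116.
Lower bound: ⌈116/37⌉ = 4 bins.
A packing using 4 bins:
  bin 1: 33 + 4 = 37
  bin 2: 14 + 12 + 11 = 37
  bin 3: 10 + 8 + 8 + 6 + 5 = 37
  bin 4: 5 = 5
This matches the lower bound, so 4 is optimal.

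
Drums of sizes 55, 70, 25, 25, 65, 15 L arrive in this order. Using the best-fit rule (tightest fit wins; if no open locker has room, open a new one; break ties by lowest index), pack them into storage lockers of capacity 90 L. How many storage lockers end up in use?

3

  55 → locker 1 (new)  [load 55/90]
  70 → locker 2 (new)  [load 70/90]
  25 → locker 1  [load 80/90]
  25 → locker 3 (new)  [load 25/90]
  65 → locker 3  [load 90/90]
  15 → locker 2  [load 85/90]
3 storage lockers opened.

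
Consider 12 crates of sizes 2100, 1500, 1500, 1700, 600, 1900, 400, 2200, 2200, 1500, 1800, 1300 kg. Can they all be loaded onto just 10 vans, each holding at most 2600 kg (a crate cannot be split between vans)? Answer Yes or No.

A valid assignment using 10 vans:
  van 1: 2200 + 400 = 2600
  van 2: 2200 = 2200
  van 3: 2100 = 2100
  van 4: 1900 + 600 = 2500
  van 5: 1800 = 1800
  van 6: 1700 = 1700
  van 7: 1500 = 1500
  van 8: 1500 = 1500
  van 9: 1500 = 1500
  van 10: 1300 = 1300
Every load is within 2600 kg, so 10 vans suffice.

Yes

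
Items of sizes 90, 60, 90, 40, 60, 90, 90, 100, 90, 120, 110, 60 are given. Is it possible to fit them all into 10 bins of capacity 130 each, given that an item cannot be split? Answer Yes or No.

Yes

A valid assignment using 10 bins:
  bin 1: 120 = 120
  bin 2: 110 = 110
  bin 3: 100 = 100
  bin 4: 90 + 40 = 130
  bin 5: 90 = 90
  bin 6: 90 = 90
  bin 7: 90 = 90
  bin 8: 90 = 90
  bin 9: 60 + 60 = 120
  bin 10: 60 = 60
Every load is within 130, so 10 bins suffice.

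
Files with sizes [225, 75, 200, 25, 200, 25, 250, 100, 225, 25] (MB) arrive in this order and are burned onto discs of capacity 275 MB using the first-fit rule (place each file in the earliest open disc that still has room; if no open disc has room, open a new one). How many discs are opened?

  225 → disc 1 (new)  [load 225/275]
  75 → disc 2 (new)  [load 75/275]
  200 → disc 2  [load 275/275]
  25 → disc 1  [load 250/275]
  200 → disc 3 (new)  [load 200/275]
  25 → disc 1  [load 275/275]
  250 → disc 4 (new)  [load 250/275]
  100 → disc 5 (new)  [load 100/275]
  225 → disc 6 (new)  [load 225/275]
  25 → disc 3  [load 225/275]
6 discs opened.

6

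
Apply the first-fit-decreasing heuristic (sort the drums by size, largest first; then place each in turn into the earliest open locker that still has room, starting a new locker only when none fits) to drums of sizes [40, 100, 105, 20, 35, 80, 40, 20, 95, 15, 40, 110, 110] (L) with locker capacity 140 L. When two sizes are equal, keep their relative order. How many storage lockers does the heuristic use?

Sorted descending: 110, 110, 105, 100, 95, 80, 40, 40, 40, 35, 20, 20, 15.
  110 → locker 1 (new)  [load 110/140]
  110 → locker 2 (new)  [load 110/140]
  105 → locker 3 (new)  [load 105/140]
  100 → locker 4 (new)  [load 100/140]
  95 → locker 5 (new)  [load 95/140]
  80 → locker 6 (new)  [load 80/140]
  40 → locker 4  [load 140/140]
  40 → locker 5  [load 135/140]
  40 → locker 6  [load 120/140]
  35 → locker 3  [load 140/140]
  20 → locker 1  [load 130/140]
  20 → locker 2  [load 130/140]
  15 → locker 6  [load 135/140]
6 storage lockers opened.

6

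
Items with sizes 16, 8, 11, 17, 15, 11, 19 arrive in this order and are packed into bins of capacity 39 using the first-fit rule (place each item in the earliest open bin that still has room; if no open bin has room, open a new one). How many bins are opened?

3

  16 → bin 1 (new)  [load 16/39]
  8 → bin 1  [load 24/39]
  11 → bin 1  [load 35/39]
  17 → bin 2 (new)  [load 17/39]
  15 → bin 2  [load 32/39]
  11 → bin 3 (new)  [load 11/39]
  19 → bin 3  [load 30/39]
3 bins opened.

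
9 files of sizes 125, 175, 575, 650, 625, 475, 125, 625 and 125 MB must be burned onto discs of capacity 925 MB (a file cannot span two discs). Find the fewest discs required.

Total = 650 + 625 + 625 + 575 + 475 + 175 + 125 + 125 + 125 = 3500 MB.
Lower bound: ⌈3500/925⌉ = 4 discs.
Also, 5 files each exceed 925/2 MB, and no two of those can share a disc, so at least 5 discs are needed.
A packing using 5 discs:
  disc 1: 650 + 175 = 825
  disc 2: 625 + 125 + 125 = 875
  disc 3: 625 + 125 = 750
  disc 4: 575 = 575
  disc 5: 475 = 475
This matches the lower bound, so 5 is optimal.

5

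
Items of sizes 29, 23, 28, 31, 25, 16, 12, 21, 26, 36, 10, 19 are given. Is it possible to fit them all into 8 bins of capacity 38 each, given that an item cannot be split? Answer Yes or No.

No

Total = 276; ⌈276/38⌉ = 8.
The bound of 8 does not rule out 8, but exhaustive search shows no assignment into 8 bins of capacity 38 exists — the minimum is 9.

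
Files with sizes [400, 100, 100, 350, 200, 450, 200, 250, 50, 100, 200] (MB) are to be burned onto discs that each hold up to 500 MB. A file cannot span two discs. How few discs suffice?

5

Total = 450 + 400 + 350 + 250 + 200 + 200 + 200 + 100 + 100 + 100 + 50 = 2400 MB.
Lower bound: ⌈2400/500⌉ = 5 discs.
A packing using 5 discs:
  disc 1: 450 + 50 = 500
  disc 2: 400 + 100 = 500
  disc 3: 350 + 100 = 450
  disc 4: 250 + 200 = 450
  disc 5: 200 + 200 + 100 = 500
This matches the lower bound, so 5 is optimal.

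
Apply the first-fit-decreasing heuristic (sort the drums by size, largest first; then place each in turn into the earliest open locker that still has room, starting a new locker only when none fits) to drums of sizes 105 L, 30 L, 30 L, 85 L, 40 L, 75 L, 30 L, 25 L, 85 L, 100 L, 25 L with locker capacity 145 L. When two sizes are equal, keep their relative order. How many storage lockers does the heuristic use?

Sorted descending: 105, 100, 85, 85, 75, 40, 30, 30, 30, 25, 25.
  105 → locker 1 (new)  [load 105/145]
  100 → locker 2 (new)  [load 100/145]
  85 → locker 3 (new)  [load 85/145]
  85 → locker 4 (new)  [load 85/145]
  75 → locker 5 (new)  [load 75/145]
  40 → locker 1  [load 145/145]
  30 → locker 2  [load 130/145]
  30 → locker 3  [load 115/145]
  30 → locker 3  [load 145/145]
  25 → locker 4  [load 110/145]
  25 → locker 4  [load 135/145]
5 storage lockers opened.

5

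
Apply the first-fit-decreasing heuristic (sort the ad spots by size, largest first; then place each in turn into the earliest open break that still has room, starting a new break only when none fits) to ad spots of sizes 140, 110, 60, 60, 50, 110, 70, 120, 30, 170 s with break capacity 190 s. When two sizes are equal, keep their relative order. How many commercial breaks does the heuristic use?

6

Sorted descending: 170, 140, 120, 110, 110, 70, 60, 60, 50, 30.
  170 → break 1 (new)  [load 170/190]
  140 → break 2 (new)  [load 140/190]
  120 → break 3 (new)  [load 120/190]
  110 → break 4 (new)  [load 110/190]
  110 → break 5 (new)  [load 110/190]
  70 → break 3  [load 190/190]
  60 → break 4  [load 170/190]
  60 → break 5  [load 170/190]
  50 → break 2  [load 190/190]
  30 → break 6 (new)  [load 30/190]
6 commercial breaks opened.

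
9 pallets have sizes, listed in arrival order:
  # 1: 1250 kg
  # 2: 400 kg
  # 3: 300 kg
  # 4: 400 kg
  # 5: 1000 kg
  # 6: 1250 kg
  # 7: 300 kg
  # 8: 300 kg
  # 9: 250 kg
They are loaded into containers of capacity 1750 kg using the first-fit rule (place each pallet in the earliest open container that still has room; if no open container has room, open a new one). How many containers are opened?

  1250 → container 1 (new)  [load 1250/1750]
  400 → container 1  [load 1650/1750]
  300 → container 2 (new)  [load 300/1750]
  400 → container 2  [load 700/1750]
  1000 → container 2  [load 1700/1750]
  1250 → container 3 (new)  [load 1250/1750]
  300 → container 3  [load 1550/1750]
  300 → container 4 (new)  [load 300/1750]
  250 → container 4  [load 550/1750]
4 containers opened.

4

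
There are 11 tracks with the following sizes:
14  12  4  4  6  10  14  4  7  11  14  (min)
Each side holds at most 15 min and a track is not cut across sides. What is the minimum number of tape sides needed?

8

Total = 14 + 14 + 14 + 12 + 11 + 10 + 7 + 6 + 4 + 4 + 4 = 100 min.
Lower bound: ⌈100/15⌉ = 7 tape sides.
A packing using 8 tape sides:
  side 1: 14 = 14
  side 2: 14 = 14
  side 3: 14 = 14
  side 4: 12 = 12
  side 5: 11 + 4 = 15
  side 6: 10 + 4 = 14
  side 7: 7 + 6 = 13
  side 8: 4 = 4
No arrangement into 7 tape sides stays within capacity, so 8 is optimal.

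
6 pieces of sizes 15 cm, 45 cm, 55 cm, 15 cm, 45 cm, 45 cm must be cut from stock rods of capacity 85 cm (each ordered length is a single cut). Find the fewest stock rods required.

4

Total = 55 + 45 + 45 + 45 + 15 + 15 = 220 cm.
Lower bound: ⌈220/85⌉ = 3 stock rods.
Also, 4 pieces each exceed 85/2 cm, and no two of those can share a stock rod, so at least 4 stock rods are needed.
A packing using 4 stock rods:
  stock rod 1: 55 + 15 + 15 = 85
  stock rod 2: 45 = 45
  stock rod 3: 45 = 45
  stock rod 4: 45 = 45
This matches the lower bound, so 4 is optimal.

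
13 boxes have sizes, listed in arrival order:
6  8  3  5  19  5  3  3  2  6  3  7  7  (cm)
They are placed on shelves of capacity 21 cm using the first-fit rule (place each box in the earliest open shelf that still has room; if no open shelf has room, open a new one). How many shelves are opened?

4

  6 → shelf 1 (new)  [load 6/21]
  8 → shelf 1  [load 14/21]
  3 → shelf 1  [load 17/21]
  5 → shelf 2 (new)  [load 5/21]
  19 → shelf 3 (new)  [load 19/21]
  5 → shelf 2  [load 10/21]
  3 → shelf 1  [load 20/21]
  3 → shelf 2  [load 13/21]
  2 → shelf 2  [load 15/21]
  6 → shelf 2  [load 21/21]
  3 → shelf 4 (new)  [load 3/21]
  7 → shelf 4  [load 10/21]
  7 → shelf 4  [load 17/21]
4 shelves opened.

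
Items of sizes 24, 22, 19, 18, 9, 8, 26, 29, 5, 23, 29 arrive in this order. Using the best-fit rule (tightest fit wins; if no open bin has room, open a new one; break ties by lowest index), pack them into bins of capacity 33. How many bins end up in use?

8

  24 → bin 1 (new)  [load 24/33]
  22 → bin 2 (new)  [load 22/33]
  19 → bin 3 (new)  [load 19/33]
  18 → bin 4 (new)  [load 18/33]
  9 → bin 1  [load 33/33]
  8 → bin 2  [load 30/33]
  26 → bin 5 (new)  [load 26/33]
  29 → bin 6 (new)  [load 29/33]
  5 → bin 5  [load 31/33]
  23 → bin 7 (new)  [load 23/33]
  29 → bin 8 (new)  [load 29/33]
8 bins opened.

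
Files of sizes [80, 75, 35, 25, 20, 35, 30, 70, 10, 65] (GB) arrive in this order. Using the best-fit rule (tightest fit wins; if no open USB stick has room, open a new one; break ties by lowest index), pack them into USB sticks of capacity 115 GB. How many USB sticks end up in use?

  80 → USB stick 1 (new)  [load 80/115]
  75 → USB stick 2 (new)  [load 75/115]
  35 → USB stick 1  [load 115/115]
  25 → USB stick 2  [load 100/115]
  20 → USB stick 3 (new)  [load 20/115]
  35 → USB stick 3  [load 55/115]
  30 → USB stick 3  [load 85/115]
  70 → USB stick 4 (new)  [load 70/115]
  10 → USB stick 2  [load 110/115]
  65 → USB stick 5 (new)  [load 65/115]
5 USB sticks opened.

5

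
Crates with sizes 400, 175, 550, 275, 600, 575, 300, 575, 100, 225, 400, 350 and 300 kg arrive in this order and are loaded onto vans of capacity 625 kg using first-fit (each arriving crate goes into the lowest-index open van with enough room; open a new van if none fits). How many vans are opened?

9

  400 → van 1 (new)  [load 400/625]
  175 → van 1  [load 575/625]
  550 → van 2 (new)  [load 550/625]
  275 → van 3 (new)  [load 275/625]
  600 → van 4 (new)  [load 600/625]
  575 → van 5 (new)  [load 575/625]
  300 → van 3  [load 575/625]
  575 → van 6 (new)  [load 575/625]
  100 → van 7 (new)  [load 100/625]
  225 → van 7  [load 325/625]
  400 → van 8 (new)  [load 400/625]
  350 → van 9 (new)  [load 350/625]
  300 → van 7  [load 625/625]
9 vans opened.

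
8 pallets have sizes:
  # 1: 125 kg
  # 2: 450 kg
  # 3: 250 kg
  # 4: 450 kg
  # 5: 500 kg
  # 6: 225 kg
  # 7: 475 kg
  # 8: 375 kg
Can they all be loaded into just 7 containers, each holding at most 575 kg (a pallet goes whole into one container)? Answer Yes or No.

Yes

A valid assignment using 6 containers:
  container 1: 500 = 500
  container 2: 475 = 475
  container 3: 450 + 125 = 575
  container 4: 450 = 450
  container 5: 375 = 375
  container 6: 250 + 225 = 475
That uses only 6 ≤ 7, so 7 containers are enough.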